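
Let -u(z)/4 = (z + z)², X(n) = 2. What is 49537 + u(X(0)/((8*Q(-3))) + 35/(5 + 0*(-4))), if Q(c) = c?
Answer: 438944/9 ≈ 48772.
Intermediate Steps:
u(z) = -16*z² (u(z) = -4*(z + z)² = -4*4*z² = -16*z²)
49537 + u(X(0)/((8*Q(-3))) + 35/(5 + 0*(-4))) = 49537 - 16*(2/((8*(-3))) + 35/(5 + 0*(-4)))² = 49537 - 16*(2/(-24) + 35/(5 + 0))² = 49537 - 16*(2*(-1/24) + 35/5)² = 49537 - 16*(-1/12 + 35*(⅕))² = 49537 - 16*(-1/12 + 7)² = 49537 - 16*(83/12)² = 49537 - 16*6889/144 = 49537 - 6889/9 = 438944/9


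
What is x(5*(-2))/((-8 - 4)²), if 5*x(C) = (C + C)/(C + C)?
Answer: 1/720 ≈ 0.0013889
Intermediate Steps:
x(C) = ⅕ (x(C) = ((C + C)/(C + C))/5 = ((2*C)/((2*C)))/5 = ((2*C)*(1/(2*C)))/5 = (⅕)*1 = ⅕)
x(5*(-2))/((-8 - 4)²) = 1/(5*((-8 - 4)²)) = 1/(5*((-12)²)) = (⅕)/144 = (⅕)*(1/144) = 1/720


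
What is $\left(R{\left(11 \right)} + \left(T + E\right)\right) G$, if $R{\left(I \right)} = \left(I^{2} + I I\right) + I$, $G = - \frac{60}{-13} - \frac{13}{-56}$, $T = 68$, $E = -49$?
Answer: $\frac{119986}{91} \approx 1318.5$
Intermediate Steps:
$G = \frac{3529}{728}$ ($G = \left(-60\right) \left(- \frac{1}{13}\right) - - \frac{13}{56} = \frac{60}{13} + \frac{13}{56} = \frac{3529}{728} \approx 4.8475$)
$R{\left(I \right)} = I + 2 I^{2}$ ($R{\left(I \right)} = \left(I^{2} + I^{2}\right) + I = 2 I^{2} + I = I + 2 I^{2}$)
$\left(R{\left(11 \right)} + \left(T + E\right)\right) G = \left(11 \left(1 + 2 \cdot 11\right) + \left(68 - 49\right)\right) \frac{3529}{728} = \left(11 \left(1 + 22\right) + 19\right) \frac{3529}{728} = \left(11 \cdot 23 + 19\right) \frac{3529}{728} = \left(253 + 19\right) \frac{3529}{728} = 272 \cdot \frac{3529}{728} = \frac{119986}{91}$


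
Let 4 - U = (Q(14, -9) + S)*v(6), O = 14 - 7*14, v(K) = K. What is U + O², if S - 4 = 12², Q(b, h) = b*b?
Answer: 4996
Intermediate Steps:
Q(b, h) = b²
S = 148 (S = 4 + 12² = 4 + 144 = 148)
O = -84 (O = 14 - 98 = -84)
U = -2060 (U = 4 - (14² + 148)*6 = 4 - (196 + 148)*6 = 4 - 344*6 = 4 - 1*2064 = 4 - 2064 = -2060)
U + O² = -2060 + (-84)² = -2060 + 7056 = 4996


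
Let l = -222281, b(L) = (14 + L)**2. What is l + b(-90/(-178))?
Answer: -1759021120/7921 ≈ -2.2207e+5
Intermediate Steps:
l + b(-90/(-178)) = -222281 + (14 - 90/(-178))**2 = -222281 + (14 - 90*(-1/178))**2 = -222281 + (14 + 45/89)**2 = -222281 + (1291/89)**2 = -222281 + 1666681/7921 = -1759021120/7921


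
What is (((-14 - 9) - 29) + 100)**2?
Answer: 2304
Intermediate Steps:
(((-14 - 9) - 29) + 100)**2 = ((-23 - 29) + 100)**2 = (-52 + 100)**2 = 48**2 = 2304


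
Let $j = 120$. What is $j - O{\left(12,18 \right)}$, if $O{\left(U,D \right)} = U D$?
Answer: $-96$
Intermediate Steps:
$O{\left(U,D \right)} = D U$
$j - O{\left(12,18 \right)} = 120 - 18 \cdot 12 = 120 - 216 = -96$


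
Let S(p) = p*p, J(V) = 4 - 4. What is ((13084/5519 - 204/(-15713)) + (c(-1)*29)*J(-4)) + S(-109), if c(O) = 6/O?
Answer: 1030527593175/86720047 ≈ 11883.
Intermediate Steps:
J(V) = 0
S(p) = p²
((13084/5519 - 204/(-15713)) + (c(-1)*29)*J(-4)) + S(-109) = ((13084/5519 - 204/(-15713)) + ((6/(-1))*29)*0) + (-109)² = ((13084*(1/5519) - 204*(-1/15713)) + ((6*(-1))*29)*0) + 11881 = ((13084/5519 + 204/15713) - 6*29*0) + 11881 = (206714768/86720047 - 174*0) + 11881 = (206714768/86720047 + 0) + 11881 = 206714768/86720047 + 11881 = 1030527593175/86720047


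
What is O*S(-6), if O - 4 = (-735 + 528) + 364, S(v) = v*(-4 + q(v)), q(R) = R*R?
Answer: -30912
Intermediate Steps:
q(R) = R²
S(v) = v*(-4 + v²)
O = 161 (O = 4 + ((-735 + 528) + 364) = 4 + (-207 + 364) = 4 + 157 = 161)
O*S(-6) = 161*(-6*(-4 + (-6)²)) = 161*(-6*(-4 + 36)) = 161*(-6*32) = 161*(-192) = -30912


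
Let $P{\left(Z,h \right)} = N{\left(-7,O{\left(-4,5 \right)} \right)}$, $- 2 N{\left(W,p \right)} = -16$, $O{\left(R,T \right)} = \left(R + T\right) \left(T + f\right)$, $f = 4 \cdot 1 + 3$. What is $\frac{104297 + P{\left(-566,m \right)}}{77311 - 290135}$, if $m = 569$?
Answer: $- \frac{104305}{212824} \approx -0.4901$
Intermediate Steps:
$f = 7$ ($f = 4 + 3 = 7$)
$O{\left(R,T \right)} = \left(7 + T\right) \left(R + T\right)$ ($O{\left(R,T \right)} = \left(R + T\right) \left(T + 7\right) = \left(R + T\right) \left(7 + T\right) = \left(7 + T\right) \left(R + T\right)$)
$N{\left(W,p \right)} = 8$ ($N{\left(W,p \right)} = \left(- \frac{1}{2}\right) \left(-16\right) = 8$)
$P{\left(Z,h \right)} = 8$
$\frac{104297 + P{\left(-566,m \right)}}{77311 - 290135} = \frac{104297 + 8}{77311 - 290135} = \frac{104305}{-212824} = 104305 \left(- \frac{1}{212824}\right) = - \frac{104305}{212824}$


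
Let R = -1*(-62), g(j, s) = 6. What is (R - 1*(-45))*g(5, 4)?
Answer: 642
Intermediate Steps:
R = 62
(R - 1*(-45))*g(5, 4) = (62 - 1*(-45))*6 = (62 + 45)*6 = 107*6 = 642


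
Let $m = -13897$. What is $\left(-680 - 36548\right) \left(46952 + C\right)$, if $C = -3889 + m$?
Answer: $-1085791848$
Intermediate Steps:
$C = -17786$ ($C = -3889 - 13897 = -17786$)
$\left(-680 - 36548\right) \left(46952 + C\right) = \left(-680 - 36548\right) \left(46952 - 17786\right) = \left(-37228\right) 29166 = -1085791848$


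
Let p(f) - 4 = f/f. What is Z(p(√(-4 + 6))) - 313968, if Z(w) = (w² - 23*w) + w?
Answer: -314053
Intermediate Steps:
p(f) = 5 (p(f) = 4 + f/f = 4 + 1 = 5)
Z(w) = w² - 22*w
Z(p(√(-4 + 6))) - 313968 = 5*(-22 + 5) - 313968 = 5*(-17) - 313968 = -85 - 313968 = -314053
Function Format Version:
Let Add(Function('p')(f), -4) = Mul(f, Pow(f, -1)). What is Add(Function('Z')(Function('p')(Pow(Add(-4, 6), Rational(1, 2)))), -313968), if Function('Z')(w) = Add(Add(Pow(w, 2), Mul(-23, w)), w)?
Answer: -314053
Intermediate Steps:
Function('p')(f) = 5 (Function('p')(f) = Add(4, Mul(f, Pow(f, -1))) = Add(4, 1) = 5)
Function('Z')(w) = Add(Pow(w, 2), Mul(-22, w))
Add(Function('Z')(Function('p')(Pow(Add(-4, 6), Rational(1, 2)))), -313968) = Add(Mul(5, Add(-22, 5)), -313968) = Add(Mul(5, -17), -313968) = Add(-85, -313968) = -314053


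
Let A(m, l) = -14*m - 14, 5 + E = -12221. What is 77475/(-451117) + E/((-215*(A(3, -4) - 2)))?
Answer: -3240734846/2812714495 ≈ -1.1522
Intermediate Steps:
E = -12226 (E = -5 - 12221 = -12226)
A(m, l) = -14 - 14*m
77475/(-451117) + E/((-215*(A(3, -4) - 2))) = 77475/(-451117) - 12226*(-1/(215*((-14 - 14*3) - 2))) = 77475*(-1/451117) - 12226*(-1/(215*((-14 - 42) - 2))) = -77475/451117 - 12226*(-1/(215*(-56 - 2))) = -77475/451117 - 12226/((-215*(-58))) = -77475/451117 - 12226/((-1*(-12470))) = -77475/451117 - 12226/12470 = -77475/451117 - 12226*1/12470 = -77475/451117 - 6113/6235 = -3240734846/2812714495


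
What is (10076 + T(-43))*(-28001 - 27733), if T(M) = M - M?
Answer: -561575784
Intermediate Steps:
T(M) = 0
(10076 + T(-43))*(-28001 - 27733) = (10076 + 0)*(-28001 - 27733) = 10076*(-55734) = -561575784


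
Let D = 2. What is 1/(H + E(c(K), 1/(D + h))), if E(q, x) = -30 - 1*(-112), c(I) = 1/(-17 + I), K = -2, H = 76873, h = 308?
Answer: 1/76955 ≈ 1.2995e-5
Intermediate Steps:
E(q, x) = 82 (E(q, x) = -30 + 112 = 82)
1/(H + E(c(K), 1/(D + h))) = 1/(76873 + 82) = 1/76955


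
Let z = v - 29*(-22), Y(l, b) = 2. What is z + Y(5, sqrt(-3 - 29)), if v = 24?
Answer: 664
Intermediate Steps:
z = 662 (z = 24 - 29*(-22) = 24 + 638 = 662)
z + Y(5, sqrt(-3 - 29)) = 662 + 2 = 664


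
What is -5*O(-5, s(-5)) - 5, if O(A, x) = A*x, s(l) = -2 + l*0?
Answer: -55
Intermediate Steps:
s(l) = -2 (s(l) = -2 + 0 = -2)
-5*O(-5, s(-5)) - 5 = -(-25)*(-2) - 5 = -5*10 - 5 = -50 - 5 = -55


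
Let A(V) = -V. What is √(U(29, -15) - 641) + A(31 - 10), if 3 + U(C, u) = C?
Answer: -21 + I*√615 ≈ -21.0 + 24.799*I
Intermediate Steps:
U(C, u) = -3 + C
√(U(29, -15) - 641) + A(31 - 10) = √((-3 + 29) - 641) - (31 - 10) = √(26 - 641) - 1*21 = √(-615) - 21 = I*√615 - 21 = -21 + I*√615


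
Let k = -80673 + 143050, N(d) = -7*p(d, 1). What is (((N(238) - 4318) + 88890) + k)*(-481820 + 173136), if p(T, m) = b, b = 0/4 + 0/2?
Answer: -45360805116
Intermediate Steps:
b = 0 (b = 0*(¼) + 0*(½) = 0 + 0 = 0)
p(T, m) = 0
N(d) = 0 (N(d) = -7*0 = 0)
k = 62377
(((N(238) - 4318) + 88890) + k)*(-481820 + 173136) = (((0 - 4318) + 88890) + 62377)*(-481820 + 173136) = ((-4318 + 88890) + 62377)*(-308684) = (84572 + 62377)*(-308684) = 146949*(-308684) = -45360805116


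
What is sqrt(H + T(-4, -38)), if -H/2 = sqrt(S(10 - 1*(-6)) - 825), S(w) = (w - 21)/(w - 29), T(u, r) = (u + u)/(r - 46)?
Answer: sqrt(7098 - 45864*I*sqrt(8710))/273 ≈ 5.3632 - 5.3543*I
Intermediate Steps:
T(u, r) = 2*u/(-46 + r) (T(u, r) = (2*u)/(-46 + r) = 2*u/(-46 + r))
S(w) = (-21 + w)/(-29 + w)
H = -8*I*sqrt(8710)/13 (H = -2*sqrt((-21 + (10 - 1*(-6)))/(-29 + (10 - 1*(-6))) - 825) = -2*sqrt((-21 + (10 + 6))/(-29 + (10 + 6)) - 825) = -2*sqrt((-21 + 16)/(-29 + 16) - 825) = -2*sqrt(-5/(-13) - 825) = -2*sqrt(-1/13*(-5) - 825) = -2*sqrt(5/13 - 825) = -8*I*sqrt(8710)/13 ≈ -57.432*I)
sqrt(H + T(-4, -38)) = sqrt(-8*I*sqrt(8710)/13 + 2*(-4)/(-46 - 38)) = sqrt(-8*I*sqrt(8710)/13 + 2*(-4)/(-84)) = sqrt(-8*I*sqrt(8710)/13 + 2*(-4)*(-1/84)) = sqrt(-8*I*sqrt(8710)/13 + 2/21) = sqrt(2/21 - 8*I*sqrt(8710)/13)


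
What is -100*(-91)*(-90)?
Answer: -819000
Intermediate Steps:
-100*(-91)*(-90) = 9100*(-90) = -819000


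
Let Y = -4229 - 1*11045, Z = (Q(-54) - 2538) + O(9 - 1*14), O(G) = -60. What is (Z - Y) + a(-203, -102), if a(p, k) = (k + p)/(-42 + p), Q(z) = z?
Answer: 618539/49 ≈ 12623.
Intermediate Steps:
Z = -2652 (Z = (-54 - 2538) - 60 = -2592 - 60 = -2652)
Y = -15274 (Y = -4229 - 11045 = -15274)
a(p, k) = (k + p)/(-42 + p)
(Z - Y) + a(-203, -102) = (-2652 - 1*(-15274)) + (-102 - 203)/(-42 - 203) = (-2652 + 15274) - 305/(-245) = 12622 - 1/245*(-305) = 12622 + 61/49 = 618539/49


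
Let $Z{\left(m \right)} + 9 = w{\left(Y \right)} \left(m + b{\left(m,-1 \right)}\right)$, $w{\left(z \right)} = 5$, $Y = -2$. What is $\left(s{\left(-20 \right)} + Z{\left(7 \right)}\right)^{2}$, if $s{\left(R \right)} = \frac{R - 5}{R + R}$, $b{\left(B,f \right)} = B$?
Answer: $\frac{243049}{64} \approx 3797.6$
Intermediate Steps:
$Z{\left(m \right)} = -9 + 10 m$ ($Z{\left(m \right)} = -9 + 5 \left(m + m\right) = -9 + 5 \cdot 2 m = -9 + 10 m$)
$s{\left(R \right)} = \frac{-5 + R}{2 R}$
$\left(s{\left(-20 \right)} + Z{\left(7 \right)}\right)^{2} = \left(\frac{-5 - 20}{2 \left(-20\right)} + \left(-9 + 10 \cdot 7\right)\right)^{2} = \left(\frac{1}{2} \left(- \frac{1}{20}\right) \left(-25\right) + \left(-9 + 70\right)\right)^{2} = \left(\frac{5}{8} + 61\right)^{2} = \left(\frac{493}{8}\right)^{2} = \frac{243049}{64}$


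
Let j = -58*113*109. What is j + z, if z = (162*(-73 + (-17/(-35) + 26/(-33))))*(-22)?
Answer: -15859798/35 ≈ -4.5314e+5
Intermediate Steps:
z = 9143712/35 (z = (162*(-73 + (-17*(-1/35) + 26*(-1/33))))*(-22) = (162*(-73 + (17/35 - 26/33)))*(-22) = (162*(-73 - 349/1155))*(-22) = (162*(-84664/1155))*(-22) = -4571856/385*(-22) = 9143712/35 ≈ 2.6125e+5)
j = -714386 (j = -6554*109 = -714386)
j + z = -714386 + 9143712/35 = -15859798/35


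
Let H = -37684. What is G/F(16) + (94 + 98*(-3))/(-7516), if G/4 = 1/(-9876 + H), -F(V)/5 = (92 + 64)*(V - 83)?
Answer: 31068568121/1167556860600 ≈ 0.026610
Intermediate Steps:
F(V) = 64740 - 780*V (F(V) = -5*(92 + 64)*(V - 83) = -780*(-83 + V) = -5*(-12948 + 156*V) = 64740 - 780*V)
G = -1/11890 (G = 4/(-9876 - 37684) = 4/(-47560) = 4*(-1/47560) = -1/11890 ≈ -8.4104e-5)
G/F(16) + (94 + 98*(-3))/(-7516) = -1/(11890*(64740 - 780*16)) + (94 + 98*(-3))/(-7516) = -1/(11890*(64740 - 12480)) + (94 - 294)*(-1/7516) = -1/11890/52260 - 200*(-1/7516) = -1/11890*1/52260 + 50/1879 = -1/621371400 + 50/1879 = 31068568121/1167556860600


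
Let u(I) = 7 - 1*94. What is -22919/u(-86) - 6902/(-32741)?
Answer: 25896257/98223 ≈ 263.65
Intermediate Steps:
u(I) = -87 (u(I) = 7 - 94 = -87)
-22919/u(-86) - 6902/(-32741) = -22919/(-87) - 6902/(-32741) = -22919*(-1/87) - 6902*(-1/32741) = 22919/87 + 238/1129 = 25896257/98223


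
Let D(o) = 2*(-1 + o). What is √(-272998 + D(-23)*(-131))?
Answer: I*√266710 ≈ 516.44*I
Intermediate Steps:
D(o) = -2 + 2*o
√(-272998 + D(-23)*(-131)) = √(-272998 + (-2 + 2*(-23))*(-131)) = √(-272998 + (-2 - 46)*(-131)) = √(-272998 - 48*(-131)) = √(-272998 + 6288) = √(-266710) = I*√266710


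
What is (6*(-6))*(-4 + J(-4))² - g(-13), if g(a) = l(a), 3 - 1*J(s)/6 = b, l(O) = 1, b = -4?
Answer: -51985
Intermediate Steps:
J(s) = 42 (J(s) = 18 - 6*(-4) = 18 + 24 = 42)
g(a) = 1
(6*(-6))*(-4 + J(-4))² - g(-13) = (6*(-6))*(-4 + 42)² - 1*1 = -36*38² - 1 = -36*1444 - 1 = -51984 - 1 = -51985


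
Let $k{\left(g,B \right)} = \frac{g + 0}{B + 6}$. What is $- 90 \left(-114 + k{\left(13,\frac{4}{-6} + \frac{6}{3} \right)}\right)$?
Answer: $\frac{111105}{11} \approx 10100.0$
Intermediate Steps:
$k{\left(g,B \right)} = \frac{g}{6 + B}$
$- 90 \left(-114 + k{\left(13,\frac{4}{-6} + \frac{6}{3} \right)}\right) = - 90 \left(-114 + \frac{13}{6 + \left(\frac{4}{-6} + \frac{6}{3}\right)}\right) = - 90 \left(-114 + \frac{13}{6 + \left(4 \left(- \frac{1}{6}\right) + 6 \cdot \frac{1}{3}\right)}\right) = - 90 \left(-114 + \frac{13}{6 + \left(- \frac{2}{3} + 2\right)}\right) = - 90 \left(-114 + \frac{13}{6 + \frac{4}{3}}\right) = - 90 \left(-114 + \frac{13}{\frac{22}{3}}\right) = - 90 \left(-114 + 13 \cdot \frac{3}{22}\right) = - 90 \left(-114 + \frac{39}{22}\right) = \left(-90\right) \left(- \frac{2469}{22}\right) = \frac{111105}{11}$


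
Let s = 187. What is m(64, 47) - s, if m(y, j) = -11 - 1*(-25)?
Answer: -173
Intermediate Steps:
m(y, j) = 14 (m(y, j) = -11 + 25 = 14)
m(64, 47) - s = 14 - 1*187 = 14 - 187 = -173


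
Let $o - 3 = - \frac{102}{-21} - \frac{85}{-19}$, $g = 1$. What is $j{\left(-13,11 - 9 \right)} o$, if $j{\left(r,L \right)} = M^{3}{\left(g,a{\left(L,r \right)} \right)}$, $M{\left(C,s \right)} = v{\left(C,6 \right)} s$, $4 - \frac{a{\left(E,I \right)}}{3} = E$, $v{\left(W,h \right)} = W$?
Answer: $\frac{354240}{133} \approx 2663.5$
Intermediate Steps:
$a{\left(E,I \right)} = 12 - 3 E$
$M{\left(C,s \right)} = C s$
$j{\left(r,L \right)} = \left(12 - 3 L\right)^{3}$ ($j{\left(r,L \right)} = \left(1 \left(12 - 3 L\right)\right)^{3} = \left(12 - 3 L\right)^{3}$)
$o = \frac{1640}{133}$ ($o = 3 - \left(- \frac{85}{19} - \frac{34}{7}\right) = 3 - - \frac{1241}{133} = 3 + \left(\frac{34}{7} + \frac{85}{19}\right) = 3 + \frac{1241}{133} = \frac{1640}{133} \approx 12.331$)
$j{\left(-13,11 - 9 \right)} o = - 27 \left(-4 + \left(11 - 9\right)\right)^{3} \cdot \frac{1640}{133} = - 27 \left(-4 + 2\right)^{3} \cdot \frac{1640}{133} = - 27 \left(-2\right)^{3} \cdot \frac{1640}{133} = \left(-27\right) \left(-8\right) \frac{1640}{133} = 216 \cdot \frac{1640}{133} = \frac{354240}{133}$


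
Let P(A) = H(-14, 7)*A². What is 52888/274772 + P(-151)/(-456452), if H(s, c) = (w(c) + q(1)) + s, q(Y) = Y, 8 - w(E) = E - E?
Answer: 13866553809/31355057236 ≈ 0.44224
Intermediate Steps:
w(E) = 8 (w(E) = 8 - (E - E) = 8 - 1*0 = 8 + 0 = 8)
H(s, c) = 9 + s (H(s, c) = (8 + 1) + s = 9 + s)
P(A) = -5*A² (P(A) = (9 - 14)*A² = -5*A²)
52888/274772 + P(-151)/(-456452) = 52888/274772 - 5*(-151)²/(-456452) = 52888*(1/274772) - 5*22801*(-1/456452) = 13222/68693 - 114005*(-1/456452) = 13222/68693 + 114005/456452 = 13866553809/31355057236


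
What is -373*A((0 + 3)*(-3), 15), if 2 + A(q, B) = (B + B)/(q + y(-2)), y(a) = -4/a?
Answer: 16412/7 ≈ 2344.6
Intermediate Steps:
A(q, B) = -2 + 2*B/(2 + q) (A(q, B) = -2 + (B + B)/(q - 4/(-2)) = -2 + (2*B)/(q - 4*(-1/2)) = -2 + (2*B)/(q + 2) = -2 + (2*B)/(2 + q) = -2 + 2*B/(2 + q))
-373*A((0 + 3)*(-3), 15) = -746*(-2 + 15 - (0 + 3)*(-3))/(2 + (0 + 3)*(-3)) = -746*(-2 + 15 - 3*(-3))/(2 + 3*(-3)) = -746*(-2 + 15 - 1*(-9))/(2 - 9) = -746*(-2 + 15 + 9)/(-7) = -746*(-1)*22/7 = -373*(-44/7) = 16412/7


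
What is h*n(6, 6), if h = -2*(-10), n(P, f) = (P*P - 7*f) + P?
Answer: 0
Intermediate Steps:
n(P, f) = P + P² - 7*f (n(P, f) = (P² - 7*f) + P = P + P² - 7*f)
h = 20
h*n(6, 6) = 20*(6 + 6² - 7*6) = 20*(6 + 36 - 42) = 20*0 = 0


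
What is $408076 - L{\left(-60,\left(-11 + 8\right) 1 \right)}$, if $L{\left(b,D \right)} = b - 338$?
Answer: $408474$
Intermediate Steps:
$L{\left(b,D \right)} = -338 + b$ ($L{\left(b,D \right)} = b - 338 = -338 + b$)
$408076 - L{\left(-60,\left(-11 + 8\right) 1 \right)} = 408076 - \left(-338 - 60\right) = 408076 - -398 = 408076 + 398 = 408474$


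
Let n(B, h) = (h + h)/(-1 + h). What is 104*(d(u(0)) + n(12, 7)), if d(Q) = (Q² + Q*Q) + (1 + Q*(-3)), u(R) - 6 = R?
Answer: 17888/3 ≈ 5962.7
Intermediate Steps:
u(R) = 6 + R
d(Q) = 1 - 3*Q + 2*Q² (d(Q) = (Q² + Q²) + (1 - 3*Q) = 2*Q² + (1 - 3*Q) = 1 - 3*Q + 2*Q²)
n(B, h) = 2*h/(-1 + h) (n(B, h) = (2*h)/(-1 + h) = 2*h/(-1 + h))
104*(d(u(0)) + n(12, 7)) = 104*((1 - 3*(6 + 0) + 2*(6 + 0)²) + 2*7/(-1 + 7)) = 104*((1 - 3*6 + 2*6²) + 2*7/6) = 104*((1 - 18 + 2*36) + 2*7*(⅙)) = 104*((1 - 18 + 72) + 7/3) = 104*(55 + 7/3) = 104*(172/3) = 17888/3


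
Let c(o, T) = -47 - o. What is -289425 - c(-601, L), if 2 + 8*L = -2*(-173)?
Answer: -289979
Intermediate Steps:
L = 43 (L = -1/4 + (-2*(-173))/8 = -1/4 + (1/8)*346 = -1/4 + 173/4 = 43)
-289425 - c(-601, L) = -289425 - (-47 - 1*(-601)) = -289425 - (-47 + 601) = -289425 - 1*554 = -289425 - 554 = -289979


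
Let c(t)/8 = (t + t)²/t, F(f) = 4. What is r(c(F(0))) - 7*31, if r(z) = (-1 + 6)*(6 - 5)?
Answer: -212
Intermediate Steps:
c(t) = 32*t (c(t) = 8*((t + t)²/t) = 8*((2*t)²/t) = 8*((4*t²)/t) = 8*(4*t) = 32*t)
r(z) = 5 (r(z) = 5*1 = 5)
r(c(F(0))) - 7*31 = 5 - 7*31 = 5 - 217 = -212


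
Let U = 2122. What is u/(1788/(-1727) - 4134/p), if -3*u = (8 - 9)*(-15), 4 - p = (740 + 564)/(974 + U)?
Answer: 11959475/2765431146 ≈ 0.0043246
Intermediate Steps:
p = 1385/387 (p = 4 - (740 + 564)/(974 + 2122) = 4 - 1304/3096 = 4 - 1*163/387 = 4 - 163/387 = 1385/387 ≈ 3.5788)
u = -5 (u = -(8 - 9)*(-15)/3 = -(-1)*(-15)/3 = -⅓*15 = -5)
u/(1788/(-1727) - 4134/p) = -5/(1788/(-1727) - 4134/1385/387) = -5/(1788*(-1/1727) - 4134*387/1385) = -5/(-1788/1727 - 1599858/1385) = -5/(-2765431146/2391895) = -5*(-2391895/2765431146) = 11959475/2765431146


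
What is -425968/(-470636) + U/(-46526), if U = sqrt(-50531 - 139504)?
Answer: 106492/117659 - 3*I*sqrt(21115)/46526 ≈ 0.90509 - 0.0093696*I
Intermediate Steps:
U = 3*I*sqrt(21115) (U = sqrt(-190035) = 3*I*sqrt(21115) ≈ 435.93*I)
-425968/(-470636) + U/(-46526) = -425968/(-470636) + (3*I*sqrt(21115))/(-46526) = -425968*(-1/470636) + (3*I*sqrt(21115))*(-1/46526) = 106492/117659 - 3*I*sqrt(21115)/46526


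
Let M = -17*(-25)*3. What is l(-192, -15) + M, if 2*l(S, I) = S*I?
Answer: 2715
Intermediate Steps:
l(S, I) = I*S/2 (l(S, I) = (S*I)/2 = (I*S)/2 = I*S/2)
M = 1275 (M = 425*3 = 1275)
l(-192, -15) + M = (1/2)*(-15)*(-192) + 1275 = 1440 + 1275 = 2715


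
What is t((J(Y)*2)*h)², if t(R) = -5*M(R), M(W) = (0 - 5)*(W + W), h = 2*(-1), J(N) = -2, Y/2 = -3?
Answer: 160000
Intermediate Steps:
Y = -6 (Y = 2*(-3) = -6)
h = -2
M(W) = -10*W
t(R) = 50*R (t(R) = -(-50)*R = 50*R)
t((J(Y)*2)*h)² = (50*(-2*2*(-2)))² = (50*(-4*(-2)))² = (50*8)² = 400² = 160000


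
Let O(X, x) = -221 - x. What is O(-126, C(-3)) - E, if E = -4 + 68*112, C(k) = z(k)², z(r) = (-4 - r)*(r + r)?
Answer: -7869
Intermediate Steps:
z(r) = 2*r*(-4 - r) (z(r) = (-4 - r)*(2*r) = 2*r*(-4 - r))
C(k) = 4*k²*(4 + k)² (C(k) = (-2*k*(4 + k))² = 4*k²*(4 + k)²)
E = 7612 (E = -4 + 7616 = 7612)
O(-126, C(-3)) - E = (-221 - 4*(-3)²*(4 - 3)²) - 1*7612 = (-221 - 4*9*1²) - 7612 = (-221 - 4*9) - 7612 = (-221 - 1*36) - 7612 = (-221 - 36) - 7612 = -257 - 7612 = -7869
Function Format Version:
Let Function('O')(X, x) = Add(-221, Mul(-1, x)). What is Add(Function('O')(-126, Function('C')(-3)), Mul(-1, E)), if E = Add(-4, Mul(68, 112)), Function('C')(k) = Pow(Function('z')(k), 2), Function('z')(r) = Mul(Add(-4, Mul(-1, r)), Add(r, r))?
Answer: -7869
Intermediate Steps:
Function('z')(r) = Mul(2, r, Add(-4, Mul(-1, r))) (Function('z')(r) = Mul(Add(-4, Mul(-1, r)), Mul(2, r)) = Mul(2, r, Add(-4, Mul(-1, r))))
Function('C')(k) = Mul(4, Pow(k, 2), Pow(Add(4, k), 2)) (Function('C')(k) = Pow(Mul(-2, k, Add(4, k)), 2) = Mul(4, Pow(k, 2), Pow(Add(4, k), 2)))
E = 7612 (E = Add(-4, 7616) = 7612)
Add(Function('O')(-126, Function('C')(-3)), Mul(-1, E)) = Add(Add(-221, Mul(-1, Mul(4, Pow(-3, 2), Pow(Add(4, -3), 2)))), Mul(-1, 7612)) = Add(Add(-221, Mul(-1, Mul(4, 9, Pow(1, 2)))), -7612) = Add(Add(-221, Mul(-1, Mul(4, 9, 1))), -7612) = Add(Add(-221, Mul(-1, 36)), -7612) = Add(Add(-221, -36), -7612) = Add(-257, -7612) = -7869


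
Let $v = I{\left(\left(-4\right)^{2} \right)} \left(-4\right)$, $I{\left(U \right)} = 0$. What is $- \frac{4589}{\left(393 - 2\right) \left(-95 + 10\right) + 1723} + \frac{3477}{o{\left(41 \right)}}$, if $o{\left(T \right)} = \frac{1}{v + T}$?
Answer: $\frac{345558521}{2424} \approx 1.4256 \cdot 10^{5}$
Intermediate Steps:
$v = 0$ ($v = 0 \left(-4\right) = 0$)
$o{\left(T \right)} = \frac{1}{T}$ ($o{\left(T \right)} = \frac{1}{0 + T} = \frac{1}{T}$)
$- \frac{4589}{\left(393 - 2\right) \left(-95 + 10\right) + 1723} + \frac{3477}{o{\left(41 \right)}} = - \frac{4589}{\left(393 - 2\right) \left(-95 + 10\right) + 1723} + \frac{3477}{\frac{1}{41}} = - \frac{4589}{391 \left(-85\right) + 1723} + 3477 \frac{1}{\frac{1}{41}} = - \frac{4589}{-33235 + 1723} + 3477 \cdot 41 = - \frac{4589}{-31512} + 142557 = \left(-4589\right) \left(- \frac{1}{31512}\right) + 142557 = \frac{353}{2424} + 142557 = \frac{345558521}{2424}$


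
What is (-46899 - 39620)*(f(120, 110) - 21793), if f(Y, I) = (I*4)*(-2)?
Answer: 1961645287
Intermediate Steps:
f(Y, I) = -8*I (f(Y, I) = (4*I)*(-2) = -8*I)
(-46899 - 39620)*(f(120, 110) - 21793) = (-46899 - 39620)*(-8*110 - 21793) = -86519*(-880 - 21793) = -86519*(-22673) = 1961645287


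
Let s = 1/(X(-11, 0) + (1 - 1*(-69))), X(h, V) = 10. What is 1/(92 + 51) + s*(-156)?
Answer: -5557/2860 ≈ -1.9430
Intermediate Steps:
s = 1/80 (s = 1/(10 + (1 - 1*(-69))) = 1/(10 + (1 + 69)) = 1/(10 + 70) = 1/80 ≈ 0.012500)
1/(92 + 51) + s*(-156) = 1/(92 + 51) + (1/80)*(-156) = 1/143 - 39/20 = -5557/2860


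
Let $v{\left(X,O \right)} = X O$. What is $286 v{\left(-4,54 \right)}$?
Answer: $-61776$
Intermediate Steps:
$v{\left(X,O \right)} = O X$
$286 v{\left(-4,54 \right)} = 286 \cdot 54 \left(-4\right) = 286 \left(-216\right) = -61776$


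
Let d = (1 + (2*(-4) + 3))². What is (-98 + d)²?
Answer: 6724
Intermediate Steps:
d = 16 (d = (1 + (-8 + 3))² = (1 - 5)² = (-4)² = 16)
(-98 + d)² = (-98 + 16)² = (-82)² = 6724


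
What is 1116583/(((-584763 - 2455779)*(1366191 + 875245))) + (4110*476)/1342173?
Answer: 634902125226576641/435578618406014856 ≈ 1.4576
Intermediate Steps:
1116583/(((-584763 - 2455779)*(1366191 + 875245))) + (4110*476)/1342173 = 1116583/((-3040542*2241436)) + 1956360*(1/1342173) = 1116583/(-6815180298312) + 93160/63913 = 1116583*(-1/6815180298312) + 93160/63913 = -1116583/6815180298312 + 93160/63913 = 634902125226576641/435578618406014856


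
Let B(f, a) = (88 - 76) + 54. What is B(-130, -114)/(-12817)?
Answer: -66/12817 ≈ -0.0051494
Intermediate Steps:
B(f, a) = 66 (B(f, a) = 12 + 54 = 66)
B(-130, -114)/(-12817) = 66/(-12817) = 66*(-1/12817) = -66/12817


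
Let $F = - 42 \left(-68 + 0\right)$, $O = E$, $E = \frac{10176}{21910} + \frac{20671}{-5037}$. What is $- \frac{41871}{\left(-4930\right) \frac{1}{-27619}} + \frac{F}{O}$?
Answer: $- \frac{13706776347447153}{58238539210} \approx -2.3536 \cdot 10^{5}$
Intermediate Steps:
$E = - \frac{200822549}{55180335}$ ($E = 10176 \cdot \frac{1}{21910} + 20671 \left(- \frac{1}{5037}\right) = \frac{5088}{10955} - \frac{20671}{5037} = - \frac{200822549}{55180335} \approx -3.6394$)
$O = - \frac{200822549}{55180335} \approx -3.6394$
$F = 2856$ ($F = \left(-42\right) \left(-68\right) = 2856$)
$- \frac{41871}{\left(-4930\right) \frac{1}{-27619}} + \frac{F}{O} = - \frac{41871}{\left(-4930\right) \frac{1}{-27619}} + \frac{2856}{- \frac{200822549}{55180335}} = - \frac{41871}{\left(-4930\right) \left(- \frac{1}{27619}\right)} + 2856 \left(- \frac{55180335}{200822549}\right) = - \frac{41871}{\frac{4930}{27619}} - \frac{157595036760}{200822549} = \left(-41871\right) \frac{27619}{4930} - \frac{157595036760}{200822549} = - \frac{68025597}{290} - \frac{157595036760}{200822549} = - \frac{13706776347447153}{58238539210}$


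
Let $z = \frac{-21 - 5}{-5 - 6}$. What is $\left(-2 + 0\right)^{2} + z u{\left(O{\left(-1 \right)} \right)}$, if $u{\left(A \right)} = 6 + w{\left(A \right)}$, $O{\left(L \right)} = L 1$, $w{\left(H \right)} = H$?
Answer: $\frac{174}{11} \approx 15.818$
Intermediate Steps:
$O{\left(L \right)} = L$
$u{\left(A \right)} = 6 + A$
$z = \frac{26}{11}$ ($z = - \frac{26}{-11} = \left(-26\right) \left(- \frac{1}{11}\right) = \frac{26}{11} \approx 2.3636$)
$\left(-2 + 0\right)^{2} + z u{\left(O{\left(-1 \right)} \right)} = \left(-2 + 0\right)^{2} + \frac{26 \left(6 - 1\right)}{11} = \left(-2\right)^{2} + \frac{26}{11} \cdot 5 = 4 + \frac{130}{11} = \frac{174}{11}$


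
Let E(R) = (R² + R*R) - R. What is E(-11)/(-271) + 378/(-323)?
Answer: -184157/87533 ≈ -2.1039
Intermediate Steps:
E(R) = -R + 2*R² (E(R) = (R² + R²) - R = 2*R² - R = -R + 2*R²)
E(-11)/(-271) + 378/(-323) = -11*(-1 + 2*(-11))/(-271) + 378/(-323) = -11*(-1 - 22)*(-1/271) + 378*(-1/323) = -11*(-23)*(-1/271) - 378/323 = 253*(-1/271) - 378/323 = -253/271 - 378/323 = -184157/87533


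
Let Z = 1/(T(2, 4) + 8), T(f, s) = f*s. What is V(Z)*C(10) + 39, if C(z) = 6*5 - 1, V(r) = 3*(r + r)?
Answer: 399/8 ≈ 49.875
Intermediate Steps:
Z = 1/16 (Z = 1/(2*4 + 8) = 1/(8 + 8) = 1/16 ≈ 0.062500)
V(r) = 6*r (V(r) = 3*(2*r) = 6*r)
C(z) = 29 (C(z) = 30 - 1 = 29)
V(Z)*C(10) + 39 = (6*(1/16))*29 + 39 = (3/8)*29 + 39 = 87/8 + 39 = 399/8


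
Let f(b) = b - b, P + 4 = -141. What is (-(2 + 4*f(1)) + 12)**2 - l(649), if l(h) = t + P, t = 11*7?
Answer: 168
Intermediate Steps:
P = -145 (P = -4 - 141 = -145)
f(b) = 0
t = 77
l(h) = -68 (l(h) = 77 - 145 = -68)
(-(2 + 4*f(1)) + 12)**2 - l(649) = (-(2 + 4*0) + 12)**2 - 1*(-68) = (-(2 + 0) + 12)**2 + 68 = (-1*2 + 12)**2 + 68 = (-2 + 12)**2 + 68 = 10**2 + 68 = 100 + 68 = 168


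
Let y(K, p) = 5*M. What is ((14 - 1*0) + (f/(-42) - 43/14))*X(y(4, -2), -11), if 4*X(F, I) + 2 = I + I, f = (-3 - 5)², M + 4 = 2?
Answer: -395/7 ≈ -56.429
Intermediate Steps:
M = -2 (M = -4 + 2 = -2)
f = 64 (f = (-8)² = 64)
y(K, p) = -10 (y(K, p) = 5*(-2) = -10)
X(F, I) = -½ + I/2 (X(F, I) = -½ + (I + I)/4 = -½ + (2*I)/4 = -½ + I/2)
((14 - 1*0) + (f/(-42) - 43/14))*X(y(4, -2), -11) = ((14 - 1*0) + (64/(-42) - 43/14))*(-½ + (½)*(-11)) = ((14 + 0) + (64*(-1/42) - 43*1/14))*(-½ - 11/2) = (14 + (-32/21 - 43/14))*(-6) = (14 - 193/42)*(-6) = (395/42)*(-6) = -395/7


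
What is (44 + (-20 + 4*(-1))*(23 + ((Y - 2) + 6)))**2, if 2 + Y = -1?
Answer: 283024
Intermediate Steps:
Y = -3 (Y = -2 - 1 = -3)
(44 + (-20 + 4*(-1))*(23 + ((Y - 2) + 6)))**2 = (44 + (-20 + 4*(-1))*(23 + ((-3 - 2) + 6)))**2 = (44 + (-20 - 4)*(23 + (-5 + 6)))**2 = (44 - 24*(23 + 1))**2 = (44 - 24*24)**2 = (44 - 576)**2 = (-532)**2 = 283024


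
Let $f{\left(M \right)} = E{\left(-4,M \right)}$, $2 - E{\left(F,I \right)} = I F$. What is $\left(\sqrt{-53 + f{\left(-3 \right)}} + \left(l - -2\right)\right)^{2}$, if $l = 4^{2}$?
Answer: $261 + 108 i \sqrt{7} \approx 261.0 + 285.74 i$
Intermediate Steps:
$E{\left(F,I \right)} = 2 - F I$ ($E{\left(F,I \right)} = 2 - I F = 2 - F I$)
$l = 16$
$f{\left(M \right)} = 2 + 4 M$ ($f{\left(M \right)} = 2 - - 4 M = 2 + 4 M$)
$\left(\sqrt{-53 + f{\left(-3 \right)}} + \left(l - -2\right)\right)^{2} = \left(\sqrt{-53 + \left(2 + 4 \left(-3\right)\right)} + \left(16 - -2\right)\right)^{2} = \left(\sqrt{-53 + \left(2 - 12\right)} + \left(16 + 2\right)\right)^{2} = \left(\sqrt{-53 - 10} + 18\right)^{2} = \left(\sqrt{-63} + 18\right)^{2} = \left(3 i \sqrt{7} + 18\right)^{2} = \left(18 + 3 i \sqrt{7}\right)^{2}$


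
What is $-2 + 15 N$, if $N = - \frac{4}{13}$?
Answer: $- \frac{86}{13} \approx -6.6154$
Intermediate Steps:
$N = - \frac{4}{13}$ ($N = \left(-4\right) \frac{1}{13} = - \frac{4}{13} \approx -0.30769$)
$-2 + 15 N = -2 + 15 \left(- \frac{4}{13}\right) = -2 - \frac{60}{13} = - \frac{86}{13}$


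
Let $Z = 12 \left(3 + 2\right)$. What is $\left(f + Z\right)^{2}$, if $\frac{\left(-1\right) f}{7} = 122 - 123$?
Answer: $4489$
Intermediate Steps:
$f = 7$ ($f = - 7 \left(122 - 123\right) = \left(-7\right) \left(-1\right) = 7$)
$Z = 60$ ($Z = 12 \cdot 5 = 60$)
$\left(f + Z\right)^{2} = \left(7 + 60\right)^{2} = 67^{2} = 4489$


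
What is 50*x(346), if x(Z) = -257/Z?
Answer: -6425/173 ≈ -37.139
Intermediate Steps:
50*x(346) = 50*(-257/346) = -6425/173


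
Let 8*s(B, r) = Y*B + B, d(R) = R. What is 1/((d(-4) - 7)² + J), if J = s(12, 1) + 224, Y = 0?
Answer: 2/693 ≈ 0.0028860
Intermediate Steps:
s(B, r) = B/8 (s(B, r) = (0*B + B)/8 = (0 + B)/8 = B/8)
J = 451/2 (J = (⅛)*12 + 224 = 3/2 + 224 = 451/2 ≈ 225.50)
1/((d(-4) - 7)² + J) = 1/((-4 - 7)² + 451/2) = 1/((-11)² + 451/2) = 1/(121 + 451/2) = 1/(693/2) = 2/693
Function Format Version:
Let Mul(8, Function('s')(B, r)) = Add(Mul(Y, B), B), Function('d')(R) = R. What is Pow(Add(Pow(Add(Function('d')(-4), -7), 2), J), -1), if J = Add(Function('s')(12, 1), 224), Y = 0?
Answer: Rational(2, 693) ≈ 0.0028860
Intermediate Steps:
Function('s')(B, r) = Mul(Rational(1, 8), B) (Function('s')(B, r) = Mul(Rational(1, 8), Add(Mul(0, B), B)) = Mul(Rational(1, 8), Add(0, B)) = Mul(Rational(1, 8), B))
J = Rational(451, 2) (J = Add(Mul(Rational(1, 8), 12), 224) = Add(Rational(3, 2), 224) = Rational(451, 2) ≈ 225.50)
Pow(Add(Pow(Add(Function('d')(-4), -7), 2), J), -1) = Pow(Add(Pow(Add(-4, -7), 2), Rational(451, 2)), -1) = Pow(Add(Pow(-11, 2), Rational(451, 2)), -1) = Pow(Add(121, Rational(451, 2)), -1) = Pow(Rational(693, 2), -1) = Rational(2, 693)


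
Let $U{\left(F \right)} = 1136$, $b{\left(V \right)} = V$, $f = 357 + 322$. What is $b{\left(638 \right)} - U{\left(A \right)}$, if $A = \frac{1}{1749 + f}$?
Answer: $-498$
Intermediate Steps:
$f = 679$
$A = \frac{1}{2428}$ ($A = \frac{1}{1749 + 679} = \frac{1}{2428} \approx 0.00041186$)
$b{\left(638 \right)} - U{\left(A \right)} = 638 - 1136 = -498$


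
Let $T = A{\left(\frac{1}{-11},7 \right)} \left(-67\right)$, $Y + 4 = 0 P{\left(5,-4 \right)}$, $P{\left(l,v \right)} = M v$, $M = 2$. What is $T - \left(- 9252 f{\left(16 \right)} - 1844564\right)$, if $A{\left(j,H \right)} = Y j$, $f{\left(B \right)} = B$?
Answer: $\frac{21918288}{11} \approx 1.9926 \cdot 10^{6}$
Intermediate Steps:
$P{\left(l,v \right)} = 2 v$
$Y = -4$ ($Y = -4 + 0 \cdot 2 \left(-4\right) = -4 + 0 \left(-8\right) = -4 + 0 = -4$)
$A{\left(j,H \right)} = - 4 j$
$T = - \frac{268}{11}$ ($T = - \frac{4}{-11} \left(-67\right) = \left(-4\right) \left(- \frac{1}{11}\right) \left(-67\right) = \frac{4}{11} \left(-67\right) = - \frac{268}{11} \approx -24.364$)
$T - \left(- 9252 f{\left(16 \right)} - 1844564\right) = - \frac{268}{11} - \left(\left(-9252\right) 16 - 1844564\right) = - \frac{268}{11} - \left(-148032 - 1844564\right) = - \frac{268}{11} - -1992596 = - \frac{268}{11} + 1992596 = \frac{21918288}{11}$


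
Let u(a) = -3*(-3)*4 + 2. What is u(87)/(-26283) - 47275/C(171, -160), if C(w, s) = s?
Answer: 248504549/841056 ≈ 295.47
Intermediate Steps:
u(a) = 38 (u(a) = 9*4 + 2 = 36 + 2 = 38)
u(87)/(-26283) - 47275/C(171, -160) = 38/(-26283) - 47275/(-160) = 38*(-1/26283) - 47275*(-1/160) = -38/26283 + 9455/32 = 248504549/841056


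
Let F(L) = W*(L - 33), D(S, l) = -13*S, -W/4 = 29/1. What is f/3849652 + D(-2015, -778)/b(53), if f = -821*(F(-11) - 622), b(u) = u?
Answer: 50323304437/102015778 ≈ 493.29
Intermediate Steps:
W = -116 (W = -116/1 = -116 ≈ -116.00)
F(L) = 3828 - 116*L (F(L) = -116*(L - 33) = -116*(-33 + L) = 3828 - 116*L)
f = -3679722 (f = -821*((3828 - 116*(-11)) - 622) = -821*((3828 + 1276) - 622) = -821*(5104 - 622) = -821*4482 = -3679722)
f/3849652 + D(-2015, -778)/b(53) = -3679722/3849652 - 13*(-2015)/53 = -3679722*1/3849652 + 26195*(1/53) = -1839861/1924826 + 26195/53 = 50323304437/102015778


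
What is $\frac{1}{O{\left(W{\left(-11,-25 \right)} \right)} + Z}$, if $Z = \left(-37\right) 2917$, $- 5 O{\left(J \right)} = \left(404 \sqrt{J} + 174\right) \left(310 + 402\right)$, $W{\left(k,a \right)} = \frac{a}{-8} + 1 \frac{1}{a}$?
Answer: $- \frac{82941625}{4625472744129} + \frac{1797800 \sqrt{1234}}{4625472744129} \approx -4.278 \cdot 10^{-6}$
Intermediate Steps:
$W{\left(k,a \right)} = \frac{1}{a} - \frac{a}{8}$ ($W{\left(k,a \right)} = a \left(- \frac{1}{8}\right) + \frac{1}{a} = - \frac{a}{8} + \frac{1}{a} = \frac{1}{a} - \frac{a}{8}$)
$O{\left(J \right)} = - \frac{123888}{5} - \frac{287648 \sqrt{J}}{5}$ ($O{\left(J \right)} = - \frac{\left(404 \sqrt{J} + 174\right) \left(310 + 402\right)}{5} = - \frac{\left(174 + 404 \sqrt{J}\right) 712}{5} = - \frac{123888 + 287648 \sqrt{J}}{5} = - \frac{123888}{5} - \frac{287648 \sqrt{J}}{5}$)
$Z = -107929$
$\frac{1}{O{\left(W{\left(-11,-25 \right)} \right)} + Z} = \frac{1}{\left(- \frac{123888}{5} - \frac{287648 \sqrt{\frac{1}{-25} - - \frac{25}{8}}}{5}\right) - 107929} = \frac{1}{\left(- \frac{123888}{5} - \frac{287648 \sqrt{- \frac{1}{25} + \frac{25}{8}}}{5}\right) - 107929} = \frac{1}{\left(- \frac{123888}{5} - \frac{287648 \sqrt{\frac{617}{200}}}{5}\right) - 107929} = \frac{1}{\left(- \frac{123888}{5} - \frac{287648 \frac{\sqrt{1234}}{20}}{5}\right) - 107929} = \frac{1}{\left(- \frac{123888}{5} - \frac{71912 \sqrt{1234}}{25}\right) - 107929} = \frac{1}{- \frac{663533}{5} - \frac{71912 \sqrt{1234}}{25}}$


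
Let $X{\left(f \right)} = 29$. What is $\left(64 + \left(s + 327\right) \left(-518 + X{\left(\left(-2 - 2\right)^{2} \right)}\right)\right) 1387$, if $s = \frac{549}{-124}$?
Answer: $- \frac{27118034525}{124} \approx -2.1869 \cdot 10^{8}$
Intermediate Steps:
$s = - \frac{549}{124}$ ($s = 549 \left(- \frac{1}{124}\right) = - \frac{549}{124} \approx -4.4274$)
$\left(64 + \left(s + 327\right) \left(-518 + X{\left(\left(-2 - 2\right)^{2} \right)}\right)\right) 1387 = \left(64 + \left(- \frac{549}{124} + 327\right) \left(-518 + 29\right)\right) 1387 = \left(64 + \frac{39999}{124} \left(-489\right)\right) 1387 = \left(64 - \frac{19559511}{124}\right) 1387 = \left(- \frac{19551575}{124}\right) 1387 = - \frac{27118034525}{124}$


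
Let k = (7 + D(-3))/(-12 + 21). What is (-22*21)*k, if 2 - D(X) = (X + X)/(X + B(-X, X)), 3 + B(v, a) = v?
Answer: -1078/3 ≈ -359.33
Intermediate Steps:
B(v, a) = -3 + v
D(X) = 2 + 2*X/3 (D(X) = 2 - (X + X)/(X + (-3 - X)) = 2 - 2*X/(-3) = 2 - 2*X*(-1)/3 = 2 - (-2)*X/3 = 2 + 2*X/3)
k = 7/9 (k = (7 + (2 + (2/3)*(-3)))/(-12 + 21) = (7 + (2 - 2))/9 = (7 + 0)*(1/9) = 7*(1/9) = 7/9 ≈ 0.77778)
(-22*21)*k = -22*21*(7/9) = -462*7/9 = -1078/3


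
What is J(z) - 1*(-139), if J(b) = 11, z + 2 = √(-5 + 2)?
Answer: 150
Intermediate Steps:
z = -2 + I*√3 (z = -2 + √(-5 + 2) = -2 + √(-3) = -2 + I*√3 ≈ -2.0 + 1.732*I)
J(z) - 1*(-139) = 11 - 1*(-139) = 11 + 139 = 150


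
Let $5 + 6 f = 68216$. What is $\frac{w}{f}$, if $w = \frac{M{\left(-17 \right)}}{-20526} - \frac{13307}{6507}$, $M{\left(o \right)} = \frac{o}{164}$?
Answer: $- \frac{14931588143}{83006268483996} \approx -0.00017988$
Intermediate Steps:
$M{\left(o \right)} = \frac{o}{164}$ ($M{\left(o \right)} = o \frac{1}{164} = \frac{o}{164}$)
$w = - \frac{14931588143}{7301426616}$ ($w = \frac{\frac{1}{164} \left(-17\right)}{-20526} - \frac{13307}{6507} = \left(- \frac{17}{164}\right) \left(- \frac{1}{20526}\right) - \frac{13307}{6507} = \frac{17}{3366264} - \frac{13307}{6507} = - \frac{14931588143}{7301426616} \approx -2.045$)
$f = \frac{22737}{2}$ ($f = - \frac{5}{6} + \frac{1}{6} \cdot 68216 = - \frac{5}{6} + \frac{34108}{3} = \frac{22737}{2} \approx 11369.0$)
$\frac{w}{f} = - \frac{14931588143}{7301426616 \cdot \frac{22737}{2}} = \left(- \frac{14931588143}{7301426616}\right) \frac{2}{22737} = - \frac{14931588143}{83006268483996}$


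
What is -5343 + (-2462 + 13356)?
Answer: 5551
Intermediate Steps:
-5343 + (-2462 + 13356) = -5343 + 10894 = 5551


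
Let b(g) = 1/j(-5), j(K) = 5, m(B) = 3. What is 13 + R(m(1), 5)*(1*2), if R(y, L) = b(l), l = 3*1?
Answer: 67/5 ≈ 13.400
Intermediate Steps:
l = 3
b(g) = ⅕ (b(g) = 1/5 = ⅕)
R(y, L) = ⅕
13 + R(m(1), 5)*(1*2) = 13 + (1*2)/5 = 13 + (⅕)*2 = 13 + ⅖ = 67/5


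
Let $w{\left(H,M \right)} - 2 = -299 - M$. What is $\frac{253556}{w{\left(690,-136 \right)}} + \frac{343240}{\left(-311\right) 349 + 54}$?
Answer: $- \frac{5512456860}{3493217} \approx -1578.0$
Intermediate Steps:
$w{\left(H,M \right)} = -297 - M$ ($w{\left(H,M \right)} = 2 - \left(299 + M\right) = -297 - M$)
$\frac{253556}{w{\left(690,-136 \right)}} + \frac{343240}{\left(-311\right) 349 + 54} = \frac{253556}{-297 - -136} + \frac{343240}{\left(-311\right) 349 + 54} = \frac{253556}{-297 + 136} + \frac{343240}{-108539 + 54} = \frac{253556}{-161} + \frac{343240}{-108485} = 253556 \left(- \frac{1}{161}\right) + 343240 \left(- \frac{1}{108485}\right) = - \frac{253556}{161} - \frac{68648}{21697} = - \frac{5512456860}{3493217}$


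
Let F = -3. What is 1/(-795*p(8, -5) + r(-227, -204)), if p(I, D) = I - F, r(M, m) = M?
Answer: -1/8972 ≈ -0.00011146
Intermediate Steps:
p(I, D) = 3 + I (p(I, D) = I - 1*(-3) = I + 3 = 3 + I)
1/(-795*p(8, -5) + r(-227, -204)) = 1/(-795*(3 + 8) - 227) = 1/(-795*11 - 227) = 1/(-8745 - 227) = 1/(-8972) = -1/8972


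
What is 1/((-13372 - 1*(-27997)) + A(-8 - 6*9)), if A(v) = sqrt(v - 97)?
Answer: 4875/71296928 - I*sqrt(159)/213890784 ≈ 6.8376e-5 - 5.8953e-8*I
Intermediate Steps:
A(v) = sqrt(-97 + v)
1/((-13372 - 1*(-27997)) + A(-8 - 6*9)) = 1/((-13372 - 1*(-27997)) + sqrt(-97 + (-8 - 6*9))) = 1/((-13372 + 27997) + sqrt(-97 + (-8 - 54))) = 1/(14625 + sqrt(-97 - 62)) = 1/(14625 + sqrt(-159)) = 1/(14625 + I*sqrt(159))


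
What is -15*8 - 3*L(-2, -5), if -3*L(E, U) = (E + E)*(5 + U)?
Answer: -120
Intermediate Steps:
L(E, U) = -2*E*(5 + U)/3 (L(E, U) = -(E + E)*(5 + U)/3 = -2*E*(5 + U)/3)
-15*8 - 3*L(-2, -5) = -15*8 - (-2)*(-2)*(5 - 5) = -120 - (-2)*(-2)*0 = -120 - 3*0 = -120 + 0 = -120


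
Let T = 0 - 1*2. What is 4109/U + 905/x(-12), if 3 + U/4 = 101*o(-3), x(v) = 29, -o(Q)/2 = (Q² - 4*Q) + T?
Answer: 13785259/445556 ≈ 30.939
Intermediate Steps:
T = -2 (T = 0 - 2 = -2)
o(Q) = 4 - 2*Q² + 8*Q (o(Q) = -2*((Q² - 4*Q) - 2) = -2*(-2 + Q² - 4*Q) = 4 - 2*Q² + 8*Q)
U = -15364 (U = -12 + 4*(101*(4 - 2*(-3)² + 8*(-3))) = -12 + 4*(101*(4 - 2*9 - 24)) = -12 + 4*(101*(4 - 18 - 24)) = -12 + 4*(101*(-38)) = -12 + 4*(-3838) = -12 - 15352 = -15364)
4109/U + 905/x(-12) = 4109/(-15364) + 905/29 = 4109*(-1/15364) + 905*(1/29) = -4109/15364 + 905/29 = 13785259/445556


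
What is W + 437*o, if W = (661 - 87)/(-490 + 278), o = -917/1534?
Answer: -10729383/40651 ≈ -263.94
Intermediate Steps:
o = -917/1534 (o = -917*1/1534 = -917/1534 ≈ -0.59778)
W = -287/106 (W = 574/(-212) = 574*(-1/212) = -287/106 ≈ -2.7075)
W + 437*o = -287/106 + 437*(-917/1534) = -287/106 - 400729/1534 = -10729383/40651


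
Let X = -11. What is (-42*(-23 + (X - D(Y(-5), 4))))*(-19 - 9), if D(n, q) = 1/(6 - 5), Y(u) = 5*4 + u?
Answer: -41160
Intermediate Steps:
Y(u) = 20 + u
D(n, q) = 1 (D(n, q) = 1/1 = 1)
(-42*(-23 + (X - D(Y(-5), 4))))*(-19 - 9) = (-42*(-23 + (-11 - 1*1)))*(-19 - 9) = -42*(-23 + (-11 - 1))*(-28) = -42*(-23 - 12)*(-28) = -42*(-35)*(-28) = 1470*(-28) = -41160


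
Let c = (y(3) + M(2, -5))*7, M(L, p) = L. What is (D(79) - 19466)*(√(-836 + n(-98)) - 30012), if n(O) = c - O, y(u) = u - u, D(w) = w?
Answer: 581842644 - 38774*I*√181 ≈ 5.8184e+8 - 5.2165e+5*I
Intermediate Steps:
y(u) = 0
c = 14 (c = (0 + 2)*7 = 2*7 = 14)
n(O) = 14 - O
(D(79) - 19466)*(√(-836 + n(-98)) - 30012) = (79 - 19466)*(√(-836 + (14 - 1*(-98))) - 30012) = -19387*(√(-836 + (14 + 98)) - 30012) = -19387*(√(-836 + 112) - 30012) = -19387*(√(-724) - 30012) = -19387*(2*I*√181 - 30012) = -19387*(-30012 + 2*I*√181) = 581842644 - 38774*I*√181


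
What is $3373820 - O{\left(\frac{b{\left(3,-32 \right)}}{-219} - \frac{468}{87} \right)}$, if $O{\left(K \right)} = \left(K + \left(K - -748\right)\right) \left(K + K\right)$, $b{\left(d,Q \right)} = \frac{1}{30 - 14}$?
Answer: $\frac{8729833682644823}{2581452864} \approx 3.3818 \cdot 10^{6}$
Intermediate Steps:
$b{\left(d,Q \right)} = \frac{1}{16}$
$O{\left(K \right)} = 2 K \left(748 + 2 K\right)$ ($O{\left(K \right)} = \left(K + \left(K + 748\right)\right) 2 K = \left(K + \left(748 + K\right)\right) 2 K = \left(748 + 2 K\right) 2 K = 2 K \left(748 + 2 K\right)$)
$3373820 - O{\left(\frac{b{\left(3,-32 \right)}}{-219} - \frac{468}{87} \right)} = 3373820 - 4 \left(\frac{1}{16 \left(-219\right)} - \frac{468}{87}\right) \left(374 + \left(\frac{1}{16 \left(-219\right)} - \frac{468}{87}\right)\right) = 3373820 - 4 \left(\frac{1}{16} \left(- \frac{1}{219}\right) - \frac{156}{29}\right) \left(374 + \left(\frac{1}{16} \left(- \frac{1}{219}\right) - \frac{156}{29}\right)\right) = 3373820 - 4 \left(- \frac{1}{3504} - \frac{156}{29}\right) \left(374 - \frac{546653}{101616}\right) = 3373820 - 4 \left(- \frac{546653}{101616}\right) \left(374 - \frac{546653}{101616}\right) = 3373820 - 4 \left(- \frac{546653}{101616}\right) \frac{37457731}{101616} = 3373820 - - \frac{20476381024343}{2581452864} = 3373820 + \frac{20476381024343}{2581452864} = \frac{8729833682644823}{2581452864}$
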